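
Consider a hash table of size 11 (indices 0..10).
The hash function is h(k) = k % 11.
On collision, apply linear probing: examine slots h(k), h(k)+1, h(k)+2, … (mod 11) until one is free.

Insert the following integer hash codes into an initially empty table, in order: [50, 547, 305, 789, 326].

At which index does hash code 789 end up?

10

50: h=6 => slot 6
547: h=8 => slot 8
305: h=8, probe 8,9 => slot 9
789: h=8, probe 8,9,10 => slot 10
326: h=7 => slot 7
Table: [-, -, -, -, -, -, 50, 326, 547, 305, 789]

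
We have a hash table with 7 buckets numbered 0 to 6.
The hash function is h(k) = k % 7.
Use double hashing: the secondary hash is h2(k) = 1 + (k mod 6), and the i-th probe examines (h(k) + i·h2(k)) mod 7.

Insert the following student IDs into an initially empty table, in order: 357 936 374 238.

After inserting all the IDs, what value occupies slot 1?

Insert 357: h=0, slot 0 empty → index 0.
Insert 936: h=5, slot 5 empty → index 5.
Insert 374: h=3, slot 3 empty → index 3.
Insert 238: h=0, h2=5, slots 0,5,3 occupied → index 1.
Table: [357, 238, ., 374, ., 936, .]

238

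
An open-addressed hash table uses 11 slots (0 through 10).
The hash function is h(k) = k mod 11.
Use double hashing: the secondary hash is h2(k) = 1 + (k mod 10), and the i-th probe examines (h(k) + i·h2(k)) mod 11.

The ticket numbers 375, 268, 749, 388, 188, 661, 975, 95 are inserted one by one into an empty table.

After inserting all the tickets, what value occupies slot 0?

749

Insert 375: h=1, slot 1 empty -> index 1.
Insert 268: h=4, slot 4 empty -> index 4.
Insert 749: h=1, h2=10, slot 1 occupied -> index 0.
Insert 388: h=3, slot 3 empty -> index 3.
Insert 188: h=1, h2=9, slot 1 occupied -> index 10.
Insert 661: h=1, h2=2, slots 1,3 occupied -> index 5.
Insert 975: h=7, slot 7 empty -> index 7.
Insert 95: h=7, h2=6, slot 7 occupied -> index 2.
Table: [749, 375, 95, 388, 268, 661, ., 975, ., ., 188]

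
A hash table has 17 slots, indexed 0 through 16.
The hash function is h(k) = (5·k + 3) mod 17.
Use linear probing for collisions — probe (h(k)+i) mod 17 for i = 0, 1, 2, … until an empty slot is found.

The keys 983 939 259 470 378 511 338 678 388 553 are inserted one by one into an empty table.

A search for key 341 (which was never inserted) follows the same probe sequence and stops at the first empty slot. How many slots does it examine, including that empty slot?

983 hashes to 5; slot 5 is free => place at 5.
939 hashes to 6; slot 6 is free => place at 6.
259 hashes to 6; 6 taken => place at 7.
470 hashes to 7; 7 taken => place at 8.
378 hashes to 6; 6,7,8 taken => place at 9.
511 hashes to 8; 8,9 taken => place at 10.
338 hashes to 10; 10 taken => place at 11.
678 hashes to 10; 10,11 taken => place at 12.
388 hashes to 5; 5,6,7,8,9,10,11,12 taken => place at 13.
553 hashes to 14; slot 14 is free => place at 14.
Table: [—, —, —, —, —, 983, 939, 259, 470, 378, 511, 338, 678, 388, 553, —, —]
Lookup 341: h=8, probe 8,9,10,11,12,13,14,15 → slot 15 empty, not found.

8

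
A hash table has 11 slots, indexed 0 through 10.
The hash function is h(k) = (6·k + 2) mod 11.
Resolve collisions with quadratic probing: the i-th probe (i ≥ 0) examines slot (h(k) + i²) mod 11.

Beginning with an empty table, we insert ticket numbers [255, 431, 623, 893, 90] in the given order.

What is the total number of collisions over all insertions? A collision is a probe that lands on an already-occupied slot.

6

Insert 255: h=3, slot 3 empty -> index 3.
Insert 431: h=3, slot 3 occupied -> index 4.
Insert 623: h=0, slot 0 empty -> index 0.
Insert 893: h=3, slots 3,4 occupied -> index 7.
Insert 90: h=3, slots 3,4,7 occupied -> index 1.
Table: [623, 90, -, 255, 431, -, -, 893, -, -, -]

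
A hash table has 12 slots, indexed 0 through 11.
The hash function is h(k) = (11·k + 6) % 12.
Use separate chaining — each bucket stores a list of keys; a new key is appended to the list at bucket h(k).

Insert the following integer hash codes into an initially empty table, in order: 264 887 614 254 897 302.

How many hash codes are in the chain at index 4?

Insert 264: h=6, bucket 6 empty → new chain.
Insert 887: h=7, bucket 7 empty → new chain.
Insert 614: h=4, bucket 4 empty → new chain.
Insert 254: h=4, bucket 4 nonempty → append to chain.
Insert 897: h=9, bucket 9 empty → new chain.
Insert 302: h=4, bucket 4 nonempty → append to chain.
Final buckets:
0: _
1: _
2: _
3: _
4: 614 -> 254 -> 302
5: _
6: 264
7: 887
8: _
9: 897
10: _
11: _

3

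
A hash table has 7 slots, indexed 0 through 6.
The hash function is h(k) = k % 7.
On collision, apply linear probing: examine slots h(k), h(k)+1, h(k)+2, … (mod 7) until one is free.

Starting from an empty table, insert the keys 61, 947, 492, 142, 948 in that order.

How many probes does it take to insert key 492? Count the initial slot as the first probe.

Insert 61: h=5, slot 5 empty => index 5.
Insert 947: h=2, slot 2 empty => index 2.
Insert 492: h=2, slot 2 occupied => index 3.
Insert 142: h=2, slots 2,3 occupied => index 4.
Insert 948: h=3, slots 3,4,5 occupied => index 6.
Table: [_, _, 947, 492, 142, 61, 948]

2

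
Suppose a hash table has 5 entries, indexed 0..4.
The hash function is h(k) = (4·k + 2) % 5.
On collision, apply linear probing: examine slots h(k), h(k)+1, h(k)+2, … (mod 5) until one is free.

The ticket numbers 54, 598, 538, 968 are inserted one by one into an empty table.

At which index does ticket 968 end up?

54: h=3 -> slot 3
598: h=4 -> slot 4
538: h=4, probe 4,0 -> slot 0
968: h=4, probe 4,0,1 -> slot 1
Table: [538, 968, _, 54, 598]

1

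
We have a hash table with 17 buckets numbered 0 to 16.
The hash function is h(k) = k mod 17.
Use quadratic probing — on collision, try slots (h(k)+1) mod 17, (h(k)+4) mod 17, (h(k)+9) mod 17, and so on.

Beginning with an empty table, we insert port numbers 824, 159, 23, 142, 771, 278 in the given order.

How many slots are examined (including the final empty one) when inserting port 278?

5

Insert 824: h=8, slot 8 empty => index 8.
Insert 159: h=6, slot 6 empty => index 6.
Insert 23: h=6, slot 6 occupied => index 7.
Insert 142: h=6, slots 6,7 occupied => index 10.
Insert 771: h=6, slots 6,7,10 occupied => index 15.
Insert 278: h=6, slots 6,7,10,15 occupied => index 5.
Table: [∅, ∅, ∅, ∅, ∅, 278, 159, 23, 824, ∅, 142, ∅, ∅, ∅, ∅, 771, ∅]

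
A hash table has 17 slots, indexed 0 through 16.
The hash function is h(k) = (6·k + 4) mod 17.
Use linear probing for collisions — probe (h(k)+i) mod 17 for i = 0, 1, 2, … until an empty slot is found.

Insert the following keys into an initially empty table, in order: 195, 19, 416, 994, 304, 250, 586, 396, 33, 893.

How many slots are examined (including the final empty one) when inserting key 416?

2

Insert 195: h=1, slot 1 empty -> index 1.
Insert 19: h=16, slot 16 empty -> index 16.
Insert 416: h=1, slot 1 occupied -> index 2.
Insert 994: h=1, slots 1,2 occupied -> index 3.
Insert 304: h=9, slot 9 empty -> index 9.
Insert 250: h=8, slot 8 empty -> index 8.
Insert 586: h=1, slots 1,2,3 occupied -> index 4.
Insert 396: h=0, slot 0 empty -> index 0.
Insert 33: h=15, slot 15 empty -> index 15.
Insert 893: h=7, slot 7 empty -> index 7.
Table: [396, 195, 416, 994, 586, ., ., 893, 250, 304, ., ., ., ., ., 33, 19]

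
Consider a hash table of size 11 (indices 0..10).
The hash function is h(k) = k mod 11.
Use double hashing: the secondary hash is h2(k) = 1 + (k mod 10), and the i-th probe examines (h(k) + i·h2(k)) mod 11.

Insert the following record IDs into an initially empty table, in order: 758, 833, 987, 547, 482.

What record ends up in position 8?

833

Insert 758: h=10, slot 10 empty => index 10.
Insert 833: h=8, slot 8 empty => index 8.
Insert 987: h=8, h2=8, slot 8 occupied => index 5.
Insert 547: h=8, h2=8, slots 8,5 occupied => index 2.
Insert 482: h=9, slot 9 empty => index 9.
Table: [_, _, 547, _, _, 987, _, _, 833, 482, 758]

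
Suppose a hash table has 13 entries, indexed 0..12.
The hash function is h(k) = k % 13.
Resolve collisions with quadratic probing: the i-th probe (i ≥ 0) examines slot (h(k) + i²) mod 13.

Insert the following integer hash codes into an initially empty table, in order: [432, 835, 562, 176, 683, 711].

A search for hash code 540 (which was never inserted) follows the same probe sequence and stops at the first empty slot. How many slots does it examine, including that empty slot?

432 hashes to 3; slot 3 is free => place at 3.
835 hashes to 3; 3 taken => place at 4.
562 hashes to 3; 3,4 taken => place at 7.
176 hashes to 7; 7 taken => place at 8.
683 hashes to 7; 7,8 taken => place at 11.
711 hashes to 9; slot 9 is free => place at 9.
Table: [∅, ∅, ∅, 432, 835, ∅, ∅, 562, 176, 711, ∅, 683, ∅]
Lookup 540: h=7, probe 7,8,11,3,10 → slot 10 empty, not found.

5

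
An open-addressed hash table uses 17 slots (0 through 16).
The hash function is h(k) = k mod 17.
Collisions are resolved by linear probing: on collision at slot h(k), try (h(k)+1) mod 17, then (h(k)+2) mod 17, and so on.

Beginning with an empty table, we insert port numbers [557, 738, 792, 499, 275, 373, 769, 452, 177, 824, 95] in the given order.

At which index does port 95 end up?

Insert 557: h=13, slot 13 empty → index 13.
Insert 738: h=7, slot 7 empty → index 7.
Insert 792: h=10, slot 10 empty → index 10.
Insert 499: h=6, slot 6 empty → index 6.
Insert 275: h=3, slot 3 empty → index 3.
Insert 373: h=16, slot 16 empty → index 16.
Insert 769: h=4, slot 4 empty → index 4.
Insert 452: h=10, slot 10 occupied → index 11.
Insert 177: h=7, slot 7 occupied → index 8.
Insert 824: h=8, slot 8 occupied → index 9.
Insert 95: h=10, slots 10,11 occupied → index 12.
Table: [—, —, —, 275, 769, —, 499, 738, 177, 824, 792, 452, 95, 557, —, —, 373]

12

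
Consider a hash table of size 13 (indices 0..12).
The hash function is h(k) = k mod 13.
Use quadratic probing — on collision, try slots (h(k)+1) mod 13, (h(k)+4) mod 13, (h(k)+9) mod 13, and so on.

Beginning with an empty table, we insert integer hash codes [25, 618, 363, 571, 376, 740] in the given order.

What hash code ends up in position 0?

363

Insert 25: h=12, slot 12 empty => index 12.
Insert 618: h=7, slot 7 empty => index 7.
Insert 363: h=12, slot 12 occupied => index 0.
Insert 571: h=12, slots 12,0 occupied => index 3.
Insert 376: h=12, slots 12,0,3 occupied => index 8.
Insert 740: h=12, slots 12,0,3,8 occupied => index 2.
Table: [363, ., 740, 571, ., ., ., 618, 376, ., ., ., 25]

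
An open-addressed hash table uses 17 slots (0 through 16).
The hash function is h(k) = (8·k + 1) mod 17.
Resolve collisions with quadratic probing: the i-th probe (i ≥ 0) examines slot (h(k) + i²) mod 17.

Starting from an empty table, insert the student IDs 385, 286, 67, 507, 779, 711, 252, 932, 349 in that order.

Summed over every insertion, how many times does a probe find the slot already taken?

17

Insert 385: h=4, slot 4 empty -> index 4.
Insert 286: h=11, slot 11 empty -> index 11.
Insert 67: h=10, slot 10 empty -> index 10.
Insert 507: h=11, slot 11 occupied -> index 12.
Insert 779: h=11, slots 11,12 occupied -> index 15.
Insert 711: h=11, slots 11,12,15 occupied -> index 3.
Insert 252: h=11, slots 11,12,15,3,10 occupied -> index 2.
Insert 932: h=11, slots 11,12,15,3,10,2 occupied -> index 13.
Insert 349: h=5, slot 5 empty -> index 5.
Table: [—, —, 252, 711, 385, 349, —, —, —, —, 67, 286, 507, 932, —, 779, —]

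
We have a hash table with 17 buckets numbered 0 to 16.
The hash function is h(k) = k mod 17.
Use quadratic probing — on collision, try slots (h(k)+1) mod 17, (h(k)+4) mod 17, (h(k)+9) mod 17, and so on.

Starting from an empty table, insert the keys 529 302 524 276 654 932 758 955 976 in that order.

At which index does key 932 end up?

Insert 529: h=2, slot 2 empty => index 2.
Insert 302: h=13, slot 13 empty => index 13.
Insert 524: h=14, slot 14 empty => index 14.
Insert 276: h=4, slot 4 empty => index 4.
Insert 654: h=8, slot 8 empty => index 8.
Insert 932: h=14, slot 14 occupied => index 15.
Insert 758: h=10, slot 10 empty => index 10.
Insert 955: h=3, slot 3 empty => index 3.
Insert 976: h=7, slot 7 empty => index 7.
Table: [_, _, 529, 955, 276, _, _, 976, 654, _, 758, _, _, 302, 524, 932, _]

15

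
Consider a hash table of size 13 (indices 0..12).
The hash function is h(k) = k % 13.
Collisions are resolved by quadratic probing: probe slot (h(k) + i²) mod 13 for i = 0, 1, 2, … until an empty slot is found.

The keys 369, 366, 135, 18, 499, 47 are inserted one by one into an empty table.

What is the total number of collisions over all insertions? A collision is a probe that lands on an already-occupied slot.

Insert 369: h=5, slot 5 empty → index 5.
Insert 366: h=2, slot 2 empty → index 2.
Insert 135: h=5, slot 5 occupied → index 6.
Insert 18: h=5, slots 5,6 occupied → index 9.
Insert 499: h=5, slots 5,6,9 occupied → index 1.
Insert 47: h=8, slot 8 empty → index 8.
Table: [-, 499, 366, -, -, 369, 135, -, 47, 18, -, -, -]

6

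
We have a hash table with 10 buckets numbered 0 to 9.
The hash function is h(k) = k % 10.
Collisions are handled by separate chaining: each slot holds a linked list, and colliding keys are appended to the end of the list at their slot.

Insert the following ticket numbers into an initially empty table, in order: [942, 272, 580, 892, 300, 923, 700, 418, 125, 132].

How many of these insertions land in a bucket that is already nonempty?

942 → bucket 2
272 → bucket 2 (collision)
580 → bucket 0
892 → bucket 2 (collision)
300 → bucket 0 (collision)
923 → bucket 3
700 → bucket 0 (collision)
418 → bucket 8
125 → bucket 5
132 → bucket 2 (collision)
Final buckets:
0: 580 -> 300 -> 700
1: _
2: 942 -> 272 -> 892 -> 132
3: 923
4: _
5: 125
6: _
7: _
8: 418
9: _

5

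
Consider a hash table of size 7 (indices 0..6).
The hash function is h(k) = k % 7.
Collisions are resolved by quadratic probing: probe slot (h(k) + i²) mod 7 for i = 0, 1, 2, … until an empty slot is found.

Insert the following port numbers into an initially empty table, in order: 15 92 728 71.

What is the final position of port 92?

15: h=1 → slot 1
92: h=1, probe 1,2 → slot 2
728: h=0 → slot 0
71: h=1, probe 1,2,5 → slot 5
Table: [728, 15, 92, ., ., 71, .]

2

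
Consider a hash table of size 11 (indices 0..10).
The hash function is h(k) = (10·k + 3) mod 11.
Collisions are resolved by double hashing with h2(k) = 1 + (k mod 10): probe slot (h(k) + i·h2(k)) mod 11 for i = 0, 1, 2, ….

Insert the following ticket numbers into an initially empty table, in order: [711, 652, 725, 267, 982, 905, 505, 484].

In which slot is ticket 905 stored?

Insert 711: h=7, slot 7 empty => index 7.
Insert 652: h=0, slot 0 empty => index 0.
Insert 725: h=4, slot 4 empty => index 4.
Insert 267: h=0, h2=8, slot 0 occupied => index 8.
Insert 982: h=0, h2=3, slot 0 occupied => index 3.
Insert 905: h=0, h2=6, slot 0 occupied => index 6.
Insert 505: h=4, h2=6, slot 4 occupied => index 10.
Insert 484: h=3, h2=5, slots 3,8 occupied => index 2.
Table: [652, —, 484, 982, 725, —, 905, 711, 267, —, 505]

6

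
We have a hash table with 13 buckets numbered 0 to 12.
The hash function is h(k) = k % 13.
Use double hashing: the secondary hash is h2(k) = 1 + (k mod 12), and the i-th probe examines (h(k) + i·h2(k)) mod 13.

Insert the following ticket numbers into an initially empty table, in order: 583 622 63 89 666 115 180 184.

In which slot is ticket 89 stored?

4

Insert 583: h=11, slot 11 empty → index 11.
Insert 622: h=11, h2=11, slot 11 occupied → index 9.
Insert 63: h=11, h2=4, slot 11 occupied → index 2.
Insert 89: h=11, h2=6, slot 11 occupied → index 4.
Insert 666: h=3, slot 3 empty → index 3.
Insert 115: h=11, h2=8, slot 11 occupied → index 6.
Insert 180: h=11, h2=1, slot 11 occupied → index 12.
Insert 184: h=2, h2=5, slot 2 occupied → index 7.
Table: [—, —, 63, 666, 89, —, 115, 184, —, 622, —, 583, 180]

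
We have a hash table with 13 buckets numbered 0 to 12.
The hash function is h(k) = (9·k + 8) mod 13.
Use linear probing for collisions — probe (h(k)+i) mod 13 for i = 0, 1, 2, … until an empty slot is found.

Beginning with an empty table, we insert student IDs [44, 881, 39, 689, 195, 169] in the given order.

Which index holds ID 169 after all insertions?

44: h=1 -> slot 1
881: h=7 -> slot 7
39: h=8 -> slot 8
689: h=8, probe 8,9 -> slot 9
195: h=8, probe 8,9,10 -> slot 10
169: h=8, probe 8,9,10,11 -> slot 11
Table: [∅, 44, ∅, ∅, ∅, ∅, ∅, 881, 39, 689, 195, 169, ∅]

11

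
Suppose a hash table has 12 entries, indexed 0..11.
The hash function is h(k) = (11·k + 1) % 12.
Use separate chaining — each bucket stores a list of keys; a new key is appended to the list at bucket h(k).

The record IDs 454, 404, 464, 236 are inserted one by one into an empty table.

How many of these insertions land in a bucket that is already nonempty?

454 -> bucket 3
404 -> bucket 5
464 -> bucket 5 (collision)
236 -> bucket 5 (collision)
Final buckets:
0: _
1: _
2: _
3: 454
4: _
5: 404 -> 464 -> 236
6: _
7: _
8: _
9: _
10: _
11: _

2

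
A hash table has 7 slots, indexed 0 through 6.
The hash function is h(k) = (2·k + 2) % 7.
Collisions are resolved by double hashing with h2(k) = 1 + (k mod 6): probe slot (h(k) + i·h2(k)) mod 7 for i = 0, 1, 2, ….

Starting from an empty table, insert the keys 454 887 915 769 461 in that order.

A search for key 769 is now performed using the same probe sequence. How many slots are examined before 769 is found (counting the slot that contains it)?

Insert 454: h=0, slot 0 empty → index 0.
Insert 887: h=5, slot 5 empty → index 5.
Insert 915: h=5, h2=4, slot 5 occupied → index 2.
Insert 769: h=0, h2=2, slots 0,2 occupied → index 4.
Insert 461: h=0, h2=6, slot 0 occupied → index 6.
Table: [454, ., 915, ., 769, 887, 461]
Lookup 769: h=0, h2=2, probe 0,2,4 → found at 4.

3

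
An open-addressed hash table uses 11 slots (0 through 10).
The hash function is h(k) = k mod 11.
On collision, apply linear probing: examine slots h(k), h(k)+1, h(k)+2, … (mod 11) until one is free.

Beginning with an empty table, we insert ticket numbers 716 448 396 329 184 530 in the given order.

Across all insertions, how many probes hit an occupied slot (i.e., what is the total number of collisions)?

716: h=1 → slot 1
448: h=8 → slot 8
396: h=0 → slot 0
329: h=10 → slot 10
184: h=8, probe 8,9 → slot 9
530: h=2 → slot 2
Table: [396, 716, 530, -, -, -, -, -, 448, 184, 329]

1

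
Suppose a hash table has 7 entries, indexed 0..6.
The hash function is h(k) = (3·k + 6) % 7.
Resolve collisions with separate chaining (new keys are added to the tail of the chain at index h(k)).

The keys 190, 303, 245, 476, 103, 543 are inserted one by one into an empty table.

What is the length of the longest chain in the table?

190 -> bucket 2
303 -> bucket 5
245 -> bucket 6
476 -> bucket 6 (collision)
103 -> bucket 0
543 -> bucket 4
Final buckets:
0: 103
1: —
2: 190
3: —
4: 543
5: 303
6: 245 -> 476

2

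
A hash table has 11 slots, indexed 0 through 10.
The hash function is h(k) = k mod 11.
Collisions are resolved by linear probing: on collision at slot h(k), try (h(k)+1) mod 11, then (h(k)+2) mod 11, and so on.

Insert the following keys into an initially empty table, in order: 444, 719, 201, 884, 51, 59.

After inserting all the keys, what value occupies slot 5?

719

Insert 444: h=4, slot 4 empty => index 4.
Insert 719: h=4, slot 4 occupied => index 5.
Insert 201: h=3, slot 3 empty => index 3.
Insert 884: h=4, slots 4,5 occupied => index 6.
Insert 51: h=7, slot 7 empty => index 7.
Insert 59: h=4, slots 4,5,6,7 occupied => index 8.
Table: [-, -, -, 201, 444, 719, 884, 51, 59, -, -]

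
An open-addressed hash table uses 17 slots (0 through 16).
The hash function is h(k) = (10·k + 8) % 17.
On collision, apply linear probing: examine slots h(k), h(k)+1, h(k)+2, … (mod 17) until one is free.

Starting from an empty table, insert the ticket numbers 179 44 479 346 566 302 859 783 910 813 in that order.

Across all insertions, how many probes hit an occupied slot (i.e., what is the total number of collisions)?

Insert 179: h=13, slot 13 empty => index 13.
Insert 44: h=6, slot 6 empty => index 6.
Insert 479: h=4, slot 4 empty => index 4.
Insert 346: h=0, slot 0 empty => index 0.
Insert 566: h=7, slot 7 empty => index 7.
Insert 302: h=2, slot 2 empty => index 2.
Insert 859: h=13, slot 13 occupied => index 14.
Insert 783: h=1, slot 1 empty => index 1.
Insert 910: h=13, slots 13,14 occupied => index 15.
Insert 813: h=12, slot 12 empty => index 12.
Table: [346, 783, 302, _, 479, _, 44, 566, _, _, _, _, 813, 179, 859, 910, _]

3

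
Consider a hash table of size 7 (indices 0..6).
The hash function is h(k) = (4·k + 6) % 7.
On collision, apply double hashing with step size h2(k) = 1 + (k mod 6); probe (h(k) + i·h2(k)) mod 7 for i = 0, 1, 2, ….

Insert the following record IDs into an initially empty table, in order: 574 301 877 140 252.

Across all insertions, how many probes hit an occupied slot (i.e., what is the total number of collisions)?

574: h=6 -> slot 6
301: h=6, h2=2, probe 6,1 -> slot 1
877: h=0 -> slot 0
140: h=6, h2=3, probe 6,2 -> slot 2
252: h=6, h2=1, probe 6,0,1,2,3 -> slot 3
Table: [877, 301, 140, 252, -, -, 574]

6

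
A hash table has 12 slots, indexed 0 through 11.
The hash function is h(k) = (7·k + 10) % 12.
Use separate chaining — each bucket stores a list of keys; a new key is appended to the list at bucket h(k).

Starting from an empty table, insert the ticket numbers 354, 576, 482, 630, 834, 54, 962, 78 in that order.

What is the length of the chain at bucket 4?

354 -> bucket 4
576 -> bucket 10
482 -> bucket 0
630 -> bucket 4 (collision)
834 -> bucket 4 (collision)
54 -> bucket 4 (collision)
962 -> bucket 0 (collision)
78 -> bucket 4 (collision)
Final buckets:
0: 482 -> 962
1: —
2: —
3: —
4: 354 -> 630 -> 834 -> 54 -> 78
5: —
6: —
7: —
8: —
9: —
10: 576
11: —

5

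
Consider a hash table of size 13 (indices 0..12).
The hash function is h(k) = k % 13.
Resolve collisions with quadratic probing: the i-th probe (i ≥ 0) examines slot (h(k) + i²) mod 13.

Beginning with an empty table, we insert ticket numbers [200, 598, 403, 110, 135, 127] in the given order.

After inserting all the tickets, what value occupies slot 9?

135

Insert 200: h=5, slot 5 empty → index 5.
Insert 598: h=0, slot 0 empty → index 0.
Insert 403: h=0, slot 0 occupied → index 1.
Insert 110: h=6, slot 6 empty → index 6.
Insert 135: h=5, slots 5,6 occupied → index 9.
Insert 127: h=10, slot 10 empty → index 10.
Table: [598, 403, ∅, ∅, ∅, 200, 110, ∅, ∅, 135, 127, ∅, ∅]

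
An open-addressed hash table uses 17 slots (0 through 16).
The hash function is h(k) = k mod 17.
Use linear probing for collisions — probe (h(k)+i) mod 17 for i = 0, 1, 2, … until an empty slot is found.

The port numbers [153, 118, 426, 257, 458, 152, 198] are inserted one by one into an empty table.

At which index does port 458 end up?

153: h=0 -> slot 0
118: h=16 -> slot 16
426: h=1 -> slot 1
257: h=2 -> slot 2
458: h=16, probe 16,0,1,2,3 -> slot 3
152: h=16, probe 16,0,1,2,3,4 -> slot 4
198: h=11 -> slot 11
Table: [153, 426, 257, 458, 152, -, -, -, -, -, -, 198, -, -, -, -, 118]

3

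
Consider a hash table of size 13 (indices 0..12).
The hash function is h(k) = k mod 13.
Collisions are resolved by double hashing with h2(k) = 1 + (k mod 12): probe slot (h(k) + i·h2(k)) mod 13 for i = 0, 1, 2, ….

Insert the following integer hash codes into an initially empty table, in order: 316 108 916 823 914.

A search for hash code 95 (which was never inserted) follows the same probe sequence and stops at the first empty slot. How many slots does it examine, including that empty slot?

316 hashes to 4; slot 4 is free => place at 4.
108 hashes to 4, h2=1; 4 taken => place at 5.
916 hashes to 6; slot 6 is free => place at 6.
823 hashes to 4, h2=8; 4 taken => place at 12.
914 hashes to 4, h2=3; 4 taken => place at 7.
Table: [∅, ∅, ∅, ∅, 316, 108, 916, 914, ∅, ∅, ∅, ∅, 823]
Lookup 95: h=4, h2=12, probe 4,3 → slot 3 empty, not found.

2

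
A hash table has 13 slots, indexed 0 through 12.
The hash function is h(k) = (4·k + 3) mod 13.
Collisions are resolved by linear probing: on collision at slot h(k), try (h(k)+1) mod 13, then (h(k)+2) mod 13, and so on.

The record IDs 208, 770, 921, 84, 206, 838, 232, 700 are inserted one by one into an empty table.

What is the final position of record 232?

10

Insert 208: h=3, slot 3 empty -> index 3.
Insert 770: h=2, slot 2 empty -> index 2.
Insert 921: h=8, slot 8 empty -> index 8.
Insert 84: h=1, slot 1 empty -> index 1.
Insert 206: h=8, slot 8 occupied -> index 9.
Insert 838: h=1, slots 1,2,3 occupied -> index 4.
Insert 232: h=8, slots 8,9 occupied -> index 10.
Insert 700: h=8, slots 8,9,10 occupied -> index 11.
Table: [-, 84, 770, 208, 838, -, -, -, 921, 206, 232, 700, -]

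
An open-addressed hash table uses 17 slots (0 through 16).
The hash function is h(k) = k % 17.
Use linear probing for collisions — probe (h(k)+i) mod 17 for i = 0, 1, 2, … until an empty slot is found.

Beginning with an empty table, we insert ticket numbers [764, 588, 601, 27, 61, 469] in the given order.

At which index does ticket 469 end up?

764: h=16 => slot 16
588: h=10 => slot 10
601: h=6 => slot 6
27: h=10, probe 10,11 => slot 11
61: h=10, probe 10,11,12 => slot 12
469: h=10, probe 10,11,12,13 => slot 13
Table: [∅, ∅, ∅, ∅, ∅, ∅, 601, ∅, ∅, ∅, 588, 27, 61, 469, ∅, ∅, 764]

13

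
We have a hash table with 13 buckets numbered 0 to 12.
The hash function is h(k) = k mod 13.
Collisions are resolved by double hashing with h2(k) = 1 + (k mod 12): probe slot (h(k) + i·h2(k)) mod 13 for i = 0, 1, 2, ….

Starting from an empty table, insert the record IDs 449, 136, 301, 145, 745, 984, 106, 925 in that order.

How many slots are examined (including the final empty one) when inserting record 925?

5

449: h=7 -> slot 7
136: h=6 -> slot 6
301: h=2 -> slot 2
145: h=2, h2=2, probe 2,4 -> slot 4
745: h=4, h2=2, probe 4,6,8 -> slot 8
984: h=9 -> slot 9
106: h=2, h2=11, probe 2,0 -> slot 0
925: h=2, h2=2, probe 2,4,6,8,10 -> slot 10
Table: [106, ., 301, ., 145, ., 136, 449, 745, 984, 925, ., .]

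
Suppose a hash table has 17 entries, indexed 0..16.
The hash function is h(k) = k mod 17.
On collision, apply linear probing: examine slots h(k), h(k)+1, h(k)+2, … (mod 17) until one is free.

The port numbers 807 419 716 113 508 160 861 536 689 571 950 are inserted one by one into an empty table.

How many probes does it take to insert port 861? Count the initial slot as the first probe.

807: h=8 -> slot 8
419: h=11 -> slot 11
716: h=2 -> slot 2
113: h=11, probe 11,12 -> slot 12
508: h=15 -> slot 15
160: h=7 -> slot 7
861: h=11, probe 11,12,13 -> slot 13
536: h=9 -> slot 9
689: h=9, probe 9,10 -> slot 10
571: h=10, probe 10,11,12,13,14 -> slot 14
950: h=15, probe 15,16 -> slot 16
Table: [., ., 716, ., ., ., ., 160, 807, 536, 689, 419, 113, 861, 571, 508, 950]

3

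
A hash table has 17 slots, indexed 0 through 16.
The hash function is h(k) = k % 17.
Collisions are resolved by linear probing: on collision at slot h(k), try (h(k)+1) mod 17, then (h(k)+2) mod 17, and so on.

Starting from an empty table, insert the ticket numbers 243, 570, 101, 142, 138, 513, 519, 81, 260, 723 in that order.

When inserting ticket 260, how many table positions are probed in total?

3

243 hashes to 5; slot 5 is free → place at 5.
570 hashes to 9; slot 9 is free → place at 9.
101 hashes to 16; slot 16 is free → place at 16.
142 hashes to 6; slot 6 is free → place at 6.
138 hashes to 2; slot 2 is free → place at 2.
513 hashes to 3; slot 3 is free → place at 3.
519 hashes to 9; 9 taken → place at 10.
81 hashes to 13; slot 13 is free → place at 13.
260 hashes to 5; 5,6 taken → place at 7.
723 hashes to 9; 9,10 taken → place at 11.
Table: [-, -, 138, 513, -, 243, 142, 260, -, 570, 519, 723, -, 81, -, -, 101]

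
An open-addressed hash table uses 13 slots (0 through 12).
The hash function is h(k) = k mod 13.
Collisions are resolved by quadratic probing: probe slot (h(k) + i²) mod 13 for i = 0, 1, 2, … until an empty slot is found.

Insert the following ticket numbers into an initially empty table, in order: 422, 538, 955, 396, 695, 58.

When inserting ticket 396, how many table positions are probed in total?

3

422 hashes to 6; slot 6 is free → place at 6.
538 hashes to 5; slot 5 is free → place at 5.
955 hashes to 6; 6 taken → place at 7.
396 hashes to 6; 6,7 taken → place at 10.
695 hashes to 6; 6,7,10 taken → place at 2.
58 hashes to 6; 6,7,10,2 taken → place at 9.
Table: [∅, ∅, 695, ∅, ∅, 538, 422, 955, ∅, 58, 396, ∅, ∅]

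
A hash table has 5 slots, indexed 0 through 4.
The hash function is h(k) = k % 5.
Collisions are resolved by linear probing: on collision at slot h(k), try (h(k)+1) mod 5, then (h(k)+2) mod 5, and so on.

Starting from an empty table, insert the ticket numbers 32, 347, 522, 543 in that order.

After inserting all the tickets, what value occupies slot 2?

Insert 32: h=2, slot 2 empty → index 2.
Insert 347: h=2, slot 2 occupied → index 3.
Insert 522: h=2, slots 2,3 occupied → index 4.
Insert 543: h=3, slots 3,4 occupied → index 0.
Table: [543, -, 32, 347, 522]

32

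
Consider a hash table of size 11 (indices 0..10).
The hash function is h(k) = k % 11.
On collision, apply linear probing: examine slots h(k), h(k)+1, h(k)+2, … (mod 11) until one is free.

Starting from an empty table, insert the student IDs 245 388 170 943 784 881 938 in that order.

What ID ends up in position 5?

Insert 245: h=3, slot 3 empty -> index 3.
Insert 388: h=3, slot 3 occupied -> index 4.
Insert 170: h=5, slot 5 empty -> index 5.
Insert 943: h=8, slot 8 empty -> index 8.
Insert 784: h=3, slots 3,4,5 occupied -> index 6.
Insert 881: h=1, slot 1 empty -> index 1.
Insert 938: h=3, slots 3,4,5,6 occupied -> index 7.
Table: [—, 881, —, 245, 388, 170, 784, 938, 943, —, —]

170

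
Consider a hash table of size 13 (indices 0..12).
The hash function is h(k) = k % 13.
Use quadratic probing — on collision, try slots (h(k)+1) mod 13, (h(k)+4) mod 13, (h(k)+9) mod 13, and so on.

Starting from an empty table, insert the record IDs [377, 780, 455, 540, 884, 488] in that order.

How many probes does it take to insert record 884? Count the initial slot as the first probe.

Insert 377: h=0, slot 0 empty -> index 0.
Insert 780: h=0, slot 0 occupied -> index 1.
Insert 455: h=0, slots 0,1 occupied -> index 4.
Insert 540: h=7, slot 7 empty -> index 7.
Insert 884: h=0, slots 0,1,4 occupied -> index 9.
Insert 488: h=7, slot 7 occupied -> index 8.
Table: [377, 780, -, -, 455, -, -, 540, 488, 884, -, -, -]

4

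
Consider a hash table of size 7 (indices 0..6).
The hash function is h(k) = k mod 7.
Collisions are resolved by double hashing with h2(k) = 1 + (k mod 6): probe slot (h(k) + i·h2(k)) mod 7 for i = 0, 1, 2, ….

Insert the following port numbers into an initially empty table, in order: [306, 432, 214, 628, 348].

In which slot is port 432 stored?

Insert 306: h=5, slot 5 empty → index 5.
Insert 432: h=5, h2=1, slot 5 occupied → index 6.
Insert 214: h=4, slot 4 empty → index 4.
Insert 628: h=5, h2=5, slot 5 occupied → index 3.
Insert 348: h=5, h2=1, slots 5,6 occupied → index 0.
Table: [348, —, —, 628, 214, 306, 432]

6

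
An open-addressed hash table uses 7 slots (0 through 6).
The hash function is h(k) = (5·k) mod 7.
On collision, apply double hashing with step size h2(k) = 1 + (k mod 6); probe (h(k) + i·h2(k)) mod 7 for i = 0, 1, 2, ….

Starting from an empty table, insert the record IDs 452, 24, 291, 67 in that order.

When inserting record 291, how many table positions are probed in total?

Insert 452: h=6, slot 6 empty → index 6.
Insert 24: h=1, slot 1 empty → index 1.
Insert 291: h=6, h2=4, slot 6 occupied → index 3.
Insert 67: h=6, h2=2, slots 6,1,3 occupied → index 5.
Table: [., 24, ., 291, ., 67, 452]

2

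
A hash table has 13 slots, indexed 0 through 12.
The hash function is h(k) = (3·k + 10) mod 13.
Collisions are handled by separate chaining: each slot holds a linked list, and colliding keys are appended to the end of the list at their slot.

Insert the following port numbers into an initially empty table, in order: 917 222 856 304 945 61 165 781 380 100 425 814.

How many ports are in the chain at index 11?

5

Insert 917: h=5, bucket 5 empty -> new chain.
Insert 222: h=0, bucket 0 empty -> new chain.
Insert 856: h=4, bucket 4 empty -> new chain.
Insert 304: h=12, bucket 12 empty -> new chain.
Insert 945: h=11, bucket 11 empty -> new chain.
Insert 61: h=11, bucket 11 nonempty -> append to chain.
Insert 165: h=11, bucket 11 nonempty -> append to chain.
Insert 781: h=0, bucket 0 nonempty -> append to chain.
Insert 380: h=6, bucket 6 empty -> new chain.
Insert 100: h=11, bucket 11 nonempty -> append to chain.
Insert 425: h=11, bucket 11 nonempty -> append to chain.
Insert 814: h=8, bucket 8 empty -> new chain.
Final buckets:
0: 222 -> 781
1: -
2: -
3: -
4: 856
5: 917
6: 380
7: -
8: 814
9: -
10: -
11: 945 -> 61 -> 165 -> 100 -> 425
12: 304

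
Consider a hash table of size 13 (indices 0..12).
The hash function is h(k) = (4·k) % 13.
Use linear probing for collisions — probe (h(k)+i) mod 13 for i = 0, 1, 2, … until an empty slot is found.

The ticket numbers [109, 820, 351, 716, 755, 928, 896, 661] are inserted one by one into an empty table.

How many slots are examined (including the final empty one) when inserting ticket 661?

6

109: h=7 => slot 7
820: h=4 => slot 4
351: h=0 => slot 0
716: h=4, probe 4,5 => slot 5
755: h=4, probe 4,5,6 => slot 6
928: h=7, probe 7,8 => slot 8
896: h=9 => slot 9
661: h=5, probe 5,6,7,8,9,10 => slot 10
Table: [351, _, _, _, 820, 716, 755, 109, 928, 896, 661, _, _]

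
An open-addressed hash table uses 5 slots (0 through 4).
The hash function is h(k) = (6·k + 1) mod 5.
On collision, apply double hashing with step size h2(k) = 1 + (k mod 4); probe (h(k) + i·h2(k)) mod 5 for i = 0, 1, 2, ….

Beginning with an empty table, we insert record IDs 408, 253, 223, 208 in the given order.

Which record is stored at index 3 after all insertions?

408: h=4 → slot 4
253: h=4, h2=2, probe 4,1 → slot 1
223: h=4, h2=4, probe 4,3 → slot 3
208: h=4, h2=1, probe 4,0 → slot 0
Table: [208, 253, ∅, 223, 408]

223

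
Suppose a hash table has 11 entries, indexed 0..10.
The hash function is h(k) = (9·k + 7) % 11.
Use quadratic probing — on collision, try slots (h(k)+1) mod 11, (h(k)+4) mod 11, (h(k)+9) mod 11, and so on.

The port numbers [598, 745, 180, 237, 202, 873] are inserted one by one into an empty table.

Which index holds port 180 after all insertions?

598: h=10 → slot 10
745: h=2 → slot 2
180: h=10, probe 10,0 → slot 0
237: h=6 → slot 6
202: h=10, probe 10,0,3 → slot 3
873: h=10, probe 10,0,3,8 → slot 8
Table: [180, ∅, 745, 202, ∅, ∅, 237, ∅, 873, ∅, 598]

0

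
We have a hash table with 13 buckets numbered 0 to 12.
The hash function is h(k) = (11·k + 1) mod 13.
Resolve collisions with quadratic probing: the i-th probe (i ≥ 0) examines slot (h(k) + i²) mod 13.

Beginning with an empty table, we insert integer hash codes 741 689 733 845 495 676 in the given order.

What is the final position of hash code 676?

Insert 741: h=1, slot 1 empty -> index 1.
Insert 689: h=1, slot 1 occupied -> index 2.
Insert 733: h=4, slot 4 empty -> index 4.
Insert 845: h=1, slots 1,2 occupied -> index 5.
Insert 495: h=12, slot 12 empty -> index 12.
Insert 676: h=1, slots 1,2,5 occupied -> index 10.
Table: [., 741, 689, ., 733, 845, ., ., ., ., 676, ., 495]

10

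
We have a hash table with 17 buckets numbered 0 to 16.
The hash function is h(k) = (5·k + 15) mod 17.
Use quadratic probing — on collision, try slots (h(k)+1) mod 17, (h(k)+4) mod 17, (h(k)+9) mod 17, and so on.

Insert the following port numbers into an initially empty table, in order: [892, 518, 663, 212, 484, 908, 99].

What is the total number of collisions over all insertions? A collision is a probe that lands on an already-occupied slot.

892: h=4 => slot 4
518: h=4, probe 4,5 => slot 5
663: h=15 => slot 15
212: h=4, probe 4,5,8 => slot 8
484: h=4, probe 4,5,8,13 => slot 13
908: h=16 => slot 16
99: h=0 => slot 0
Table: [99, _, _, _, 892, 518, _, _, 212, _, _, _, _, 484, _, 663, 908]

6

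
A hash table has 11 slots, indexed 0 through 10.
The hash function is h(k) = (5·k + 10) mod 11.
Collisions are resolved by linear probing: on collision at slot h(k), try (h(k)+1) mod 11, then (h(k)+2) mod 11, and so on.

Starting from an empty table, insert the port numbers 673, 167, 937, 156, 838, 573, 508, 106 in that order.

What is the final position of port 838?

673 hashes to 9; slot 9 is free => place at 9.
167 hashes to 9; 9 taken => place at 10.
937 hashes to 9; 9,10 taken => place at 0.
156 hashes to 9; 9,10,0 taken => place at 1.
838 hashes to 9; 9,10,0,1 taken => place at 2.
573 hashes to 4; slot 4 is free => place at 4.
508 hashes to 9; 9,10,0,1,2 taken => place at 3.
106 hashes to 1; 1,2,3,4 taken => place at 5.
Table: [937, 156, 838, 508, 573, 106, ., ., ., 673, 167]

2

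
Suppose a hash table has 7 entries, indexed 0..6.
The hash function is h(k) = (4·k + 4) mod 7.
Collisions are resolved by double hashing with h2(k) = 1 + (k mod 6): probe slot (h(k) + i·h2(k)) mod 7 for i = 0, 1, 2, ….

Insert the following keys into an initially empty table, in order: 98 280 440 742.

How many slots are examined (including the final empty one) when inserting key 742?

98: h=4 -> slot 4
280: h=4, h2=5, probe 4,2 -> slot 2
440: h=0 -> slot 0
742: h=4, h2=5, probe 4,2,0,5 -> slot 5
Table: [440, ., 280, ., 98, 742, .]

4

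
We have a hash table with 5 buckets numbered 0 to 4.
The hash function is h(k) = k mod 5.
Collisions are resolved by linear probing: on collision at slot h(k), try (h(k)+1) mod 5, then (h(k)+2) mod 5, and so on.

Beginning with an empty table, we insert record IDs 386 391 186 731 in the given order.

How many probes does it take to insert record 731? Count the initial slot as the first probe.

386: h=1 → slot 1
391: h=1, probe 1,2 → slot 2
186: h=1, probe 1,2,3 → slot 3
731: h=1, probe 1,2,3,4 → slot 4
Table: [∅, 386, 391, 186, 731]

4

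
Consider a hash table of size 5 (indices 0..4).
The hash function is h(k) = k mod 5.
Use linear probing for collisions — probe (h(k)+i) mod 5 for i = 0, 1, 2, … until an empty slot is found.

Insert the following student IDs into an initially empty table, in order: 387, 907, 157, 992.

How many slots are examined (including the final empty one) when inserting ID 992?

4

387 hashes to 2; slot 2 is free -> place at 2.
907 hashes to 2; 2 taken -> place at 3.
157 hashes to 2; 2,3 taken -> place at 4.
992 hashes to 2; 2,3,4 taken -> place at 0.
Table: [992, ., 387, 907, 157]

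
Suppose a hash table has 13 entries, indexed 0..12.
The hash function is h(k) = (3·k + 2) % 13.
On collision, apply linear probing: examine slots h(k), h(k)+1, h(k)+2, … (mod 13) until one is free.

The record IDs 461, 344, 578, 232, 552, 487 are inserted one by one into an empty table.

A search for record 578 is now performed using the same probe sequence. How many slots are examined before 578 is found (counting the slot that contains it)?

3

461: h=7 => slot 7
344: h=7, probe 7,8 => slot 8
578: h=7, probe 7,8,9 => slot 9
232: h=9, probe 9,10 => slot 10
552: h=7, probe 7,8,9,10,11 => slot 11
487: h=7, probe 7,8,9,10,11,12 => slot 12
Table: [_, _, _, _, _, _, _, 461, 344, 578, 232, 552, 487]
Lookup 578: h=7, probe 7,8,9 → found at 9.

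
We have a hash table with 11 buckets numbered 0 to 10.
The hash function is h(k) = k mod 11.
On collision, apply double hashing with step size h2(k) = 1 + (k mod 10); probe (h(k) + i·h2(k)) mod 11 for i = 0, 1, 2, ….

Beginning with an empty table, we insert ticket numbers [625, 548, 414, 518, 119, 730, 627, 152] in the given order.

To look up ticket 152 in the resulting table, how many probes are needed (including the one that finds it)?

6

625: h=9 -> slot 9
548: h=9, h2=9, probe 9,7 -> slot 7
414: h=7, h2=5, probe 7,1 -> slot 1
518: h=1, h2=9, probe 1,10 -> slot 10
119: h=9, h2=10, probe 9,8 -> slot 8
730: h=4 -> slot 4
627: h=0 -> slot 0
152: h=9, h2=3, probe 9,1,4,7,10,2 -> slot 2
Table: [627, 414, 152, —, 730, —, —, 548, 119, 625, 518]
Lookup 152: h=9, h2=3, probe 9,1,4,7,10,2 → found at 2.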